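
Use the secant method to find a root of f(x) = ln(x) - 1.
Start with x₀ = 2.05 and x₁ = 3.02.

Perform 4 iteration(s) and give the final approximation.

f(x) = ln(x) - 1
x₀ = 2.05, x₁ = 3.02

Secant formula: x_{n+1} = x_n - f(x_n)(x_n - x_{n-1})/(f(x_n) - f(x_{n-1}))

Iteration 1:
  f(2.050000) = -0.282160
  f(3.020000) = 0.105257
  x_2 = 3.020000 - 0.105257×(3.020000 - 2.050000)/(0.105257 - (-0.282160))
       = 2.756462
Iteration 2:
  f(3.020000) = 0.105257
  f(2.756462) = 0.013948
  x_3 = 2.756462 - 0.013948×(2.756462 - 3.020000)/(0.013948 - 0.105257)
       = 2.716205
Iteration 3:
  f(2.756462) = 0.013948
  f(2.716205) = -0.000764
  x_4 = 2.716205 - (-0.000764)×(2.716205 - 2.756462)/(-0.000764 - 0.013948)
       = 2.718296
Iteration 4:
  f(2.716205) = -0.000764
  f(2.718296) = 0.000005
  x_5 = 2.718296 - 0.000005×(2.718296 - 2.716205)/(0.000005 - (-0.000764))
       = 2.718282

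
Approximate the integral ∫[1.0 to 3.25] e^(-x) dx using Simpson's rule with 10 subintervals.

f(x) = e^(-x)
a = 1.0, b = 3.25, n = 10
h = (b - a)/n = 0.225000

Simpson's rule: (h/3)[f(x₀) + 4f(x₁) + 2f(x₂) + ... + f(xₙ)]

x_0 = 1.0000, f(x_0) = 0.367879, coefficient = 1
x_1 = 1.2250, f(x_1) = 0.293758, coefficient = 4
x_2 = 1.4500, f(x_2) = 0.234570, coefficient = 2
x_3 = 1.6750, f(x_3) = 0.187308, coefficient = 4
x_4 = 1.9000, f(x_4) = 0.149569, coefficient = 2
x_5 = 2.1250, f(x_5) = 0.119433, coefficient = 4
x_6 = 2.3500, f(x_6) = 0.095369, coefficient = 2
x_7 = 2.5750, f(x_7) = 0.076154, coefficient = 4
x_8 = 2.8000, f(x_8) = 0.060810, coefficient = 2
x_9 = 3.0250, f(x_9) = 0.048558, coefficient = 4
x_10 = 3.2500, f(x_10) = 0.038774, coefficient = 1

I ≈ (0.225000/3) × 4.388132 = 0.329110
Exact value: 0.329105
Error: 0.000005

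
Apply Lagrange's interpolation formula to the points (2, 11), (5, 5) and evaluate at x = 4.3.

Lagrange interpolation formula:
P(x) = Σ yᵢ × Lᵢ(x)
where Lᵢ(x) = Π_{j≠i} (x - xⱼ)/(xᵢ - xⱼ)

L_0(4.3) = (4.3 - 5)/(2 - 5) = 0.233333
L_1(4.3) = (4.3 - 2)/(5 - 2) = 0.766667

P(4.3) = 11×L_0(4.3) + 5×L_1(4.3)
P(4.3) = 6.400000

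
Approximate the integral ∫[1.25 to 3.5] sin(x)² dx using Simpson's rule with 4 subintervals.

f(x) = sin(x)²
a = 1.25, b = 3.5, n = 4
h = (b - a)/n = 0.562500

Simpson's rule: (h/3)[f(x₀) + 4f(x₁) + 2f(x₂) + ... + f(xₙ)]

x_0 = 1.2500, f(x_0) = 0.900572, coefficient = 1
x_1 = 1.8125, f(x_1) = 0.942708, coefficient = 4
x_2 = 2.3750, f(x_2) = 0.481199, coefficient = 2
x_3 = 2.9375, f(x_3) = 0.041079, coefficient = 4
x_4 = 3.5000, f(x_4) = 0.123049, coefficient = 1

I ≈ (0.562500/3) × 5.921166 = 1.110219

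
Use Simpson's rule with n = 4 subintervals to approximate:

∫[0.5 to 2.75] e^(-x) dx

f(x) = e^(-x)
a = 0.5, b = 2.75, n = 4
h = (b - a)/n = 0.562500

Simpson's rule: (h/3)[f(x₀) + 4f(x₁) + 2f(x₂) + ... + f(xₙ)]

x_0 = 0.5000, f(x_0) = 0.606531, coefficient = 1
x_1 = 1.0625, f(x_1) = 0.345591, coefficient = 4
x_2 = 1.6250, f(x_2) = 0.196912, coefficient = 2
x_3 = 2.1875, f(x_3) = 0.112197, coefficient = 4
x_4 = 2.7500, f(x_4) = 0.063928, coefficient = 1

I ≈ (0.562500/3) × 2.895432 = 0.542894
Exact value: 0.542603
Error: 0.000291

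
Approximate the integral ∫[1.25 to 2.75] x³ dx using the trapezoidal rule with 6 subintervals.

f(x) = x³
a = 1.25, b = 2.75, n = 6
h = (b - a)/n = 0.250000

Trapezoidal rule: (h/2)[f(x₀) + 2f(x₁) + 2f(x₂) + ... + f(xₙ)]

x_0 = 1.2500, f(x_0) = 1.953125, coefficient = 1
x_1 = 1.5000, f(x_1) = 3.375000, coefficient = 2
x_2 = 1.7500, f(x_2) = 5.359375, coefficient = 2
x_3 = 2.0000, f(x_3) = 8.000000, coefficient = 2
x_4 = 2.2500, f(x_4) = 11.390625, coefficient = 2
x_5 = 2.5000, f(x_5) = 15.625000, coefficient = 2
x_6 = 2.7500, f(x_6) = 20.796875, coefficient = 1

I ≈ (0.250000/2) × 110.250000 = 13.781250
Exact value: 13.687500
Error: 0.093750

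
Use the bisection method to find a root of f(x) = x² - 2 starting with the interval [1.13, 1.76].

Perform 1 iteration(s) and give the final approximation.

f(x) = x² - 2
Initial interval: [1.13, 1.76]

Iteration 1:
  c_1 = (1.130000 + 1.760000)/2 = 1.445000
  f(c_1) = f(1.445000) = 0.088025
  f(a) × f(c) < 0, new interval: [1.130000, 1.445000]

After 1 iteration(s), the approximation is c_1 = 1.445000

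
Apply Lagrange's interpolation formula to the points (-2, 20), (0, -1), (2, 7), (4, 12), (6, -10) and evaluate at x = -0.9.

Lagrange interpolation formula:
P(x) = Σ yᵢ × Lᵢ(x)
where Lᵢ(x) = Π_{j≠i} (x - xⱼ)/(xᵢ - xⱼ)

L_0(-0.9) = (-0.9 - 0)/(-2 - 0) × (-0.9 - 2)/(-2 - 2) × (-0.9 - 4)/(-2 - 4) × (-0.9 - 6)/(-2 - 6) = 0.229802
L_1(-0.9) = (-0.9 - (-2))/(0 - (-2)) × (-0.9 - 2)/(0 - 2) × (-0.9 - 4)/(0 - 4) × (-0.9 - 6)/(0 - 6) = 1.123478
L_2(-0.9) = (-0.9 - (-2))/(2 - (-2)) × (-0.9 - 0)/(2 - 0) × (-0.9 - 4)/(2 - 4) × (-0.9 - 6)/(2 - 6) = -0.522998
L_3(-0.9) = (-0.9 - (-2))/(4 - (-2)) × (-0.9 - 0)/(4 - 0) × (-0.9 - 2)/(4 - 2) × (-0.9 - 6)/(4 - 6) = 0.206353
L_4(-0.9) = (-0.9 - (-2))/(6 - (-2)) × (-0.9 - 0)/(6 - 0) × (-0.9 - 2)/(6 - 2) × (-0.9 - 4)/(6 - 4) = -0.036635

P(-0.9) = 20×L_0(-0.9) + (-1)×L_1(-0.9) + 7×L_2(-0.9) + 12×L_3(-0.9) + (-10)×L_4(-0.9)
P(-0.9) = 2.654169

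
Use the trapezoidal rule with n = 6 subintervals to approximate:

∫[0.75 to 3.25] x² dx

f(x) = x²
a = 0.75, b = 3.25, n = 6
h = (b - a)/n = 0.416667

Trapezoidal rule: (h/2)[f(x₀) + 2f(x₁) + 2f(x₂) + ... + f(xₙ)]

x_0 = 0.7500, f(x_0) = 0.562500, coefficient = 1
x_1 = 1.1667, f(x_1) = 1.361111, coefficient = 2
x_2 = 1.5833, f(x_2) = 2.506944, coefficient = 2
x_3 = 2.0000, f(x_3) = 4.000000, coefficient = 2
x_4 = 2.4167, f(x_4) = 5.840278, coefficient = 2
x_5 = 2.8333, f(x_5) = 8.027778, coefficient = 2
x_6 = 3.2500, f(x_6) = 10.562500, coefficient = 1

I ≈ (0.416667/2) × 54.597222 = 11.374421
Exact value: 11.302083
Error: 0.072338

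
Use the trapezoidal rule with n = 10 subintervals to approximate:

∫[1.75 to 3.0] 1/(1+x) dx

f(x) = 1/(1+x)
a = 1.75, b = 3.0, n = 10
h = (b - a)/n = 0.125000

Trapezoidal rule: (h/2)[f(x₀) + 2f(x₁) + 2f(x₂) + ... + f(xₙ)]

x_0 = 1.7500, f(x_0) = 0.363636, coefficient = 1
x_1 = 1.8750, f(x_1) = 0.347826, coefficient = 2
x_2 = 2.0000, f(x_2) = 0.333333, coefficient = 2
x_3 = 2.1250, f(x_3) = 0.320000, coefficient = 2
x_4 = 2.2500, f(x_4) = 0.307692, coefficient = 2
x_5 = 2.3750, f(x_5) = 0.296296, coefficient = 2
x_6 = 2.5000, f(x_6) = 0.285714, coefficient = 2
x_7 = 2.6250, f(x_7) = 0.275862, coefficient = 2
x_8 = 2.7500, f(x_8) = 0.266667, coefficient = 2
x_9 = 2.8750, f(x_9) = 0.258065, coefficient = 2
x_10 = 3.0000, f(x_10) = 0.250000, coefficient = 1

I ≈ (0.125000/2) × 5.996547 = 0.374784
Exact value: 0.374693
Error: 0.000091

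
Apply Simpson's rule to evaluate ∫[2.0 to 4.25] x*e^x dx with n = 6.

f(x) = x*e^x
a = 2.0, b = 4.25, n = 6
h = (b - a)/n = 0.375000

Simpson's rule: (h/3)[f(x₀) + 4f(x₁) + 2f(x₂) + ... + f(xₙ)]

x_0 = 2.0000, f(x_0) = 14.778112, coefficient = 1
x_1 = 2.3750, f(x_1) = 25.533656, coefficient = 4
x_2 = 2.7500, f(x_2) = 43.017238, coefficient = 2
x_3 = 3.1250, f(x_3) = 71.124672, coefficient = 4
x_4 = 3.5000, f(x_4) = 115.904082, coefficient = 2
x_5 = 3.8750, f(x_5) = 186.707956, coefficient = 4
x_6 = 4.2500, f(x_6) = 297.948002, coefficient = 1

I ≈ (0.375000/3) × 1764.033891 = 220.504236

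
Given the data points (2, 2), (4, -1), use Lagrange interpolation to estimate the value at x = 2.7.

Lagrange interpolation formula:
P(x) = Σ yᵢ × Lᵢ(x)
where Lᵢ(x) = Π_{j≠i} (x - xⱼ)/(xᵢ - xⱼ)

L_0(2.7) = (2.7 - 4)/(2 - 4) = 0.650000
L_1(2.7) = (2.7 - 2)/(4 - 2) = 0.350000

P(2.7) = 2×L_0(2.7) + (-1)×L_1(2.7)
P(2.7) = 0.950000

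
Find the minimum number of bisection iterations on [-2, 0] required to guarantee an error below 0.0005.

We need (b-a)/2^n ≤ 0.0005
(0 - (-2))/2^n ≤ 0.0005
2/2^n ≤ 0.0005
2^n ≥ 4000
n ≥ log₂(4000) = 11.97
n ≥ 12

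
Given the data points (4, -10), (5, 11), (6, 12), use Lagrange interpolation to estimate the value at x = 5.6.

Lagrange interpolation formula:
P(x) = Σ yᵢ × Lᵢ(x)
where Lᵢ(x) = Π_{j≠i} (x - xⱼ)/(xᵢ - xⱼ)

L_0(5.6) = (5.6 - 5)/(4 - 5) × (5.6 - 6)/(4 - 6) = -0.120000
L_1(5.6) = (5.6 - 4)/(5 - 4) × (5.6 - 6)/(5 - 6) = 0.640000
L_2(5.6) = (5.6 - 4)/(6 - 4) × (5.6 - 5)/(6 - 5) = 0.480000

P(5.6) = (-10)×L_0(5.6) + 11×L_1(5.6) + 12×L_2(5.6)
P(5.6) = 14.000000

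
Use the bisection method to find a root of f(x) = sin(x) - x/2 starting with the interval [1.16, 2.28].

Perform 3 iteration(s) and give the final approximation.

f(x) = sin(x) - x/2
Initial interval: [1.16, 2.28]

Iteration 1:
  c_1 = (1.160000 + 2.280000)/2 = 1.720000
  f(c_1) = f(1.720000) = 0.128890
  f(a) × f(c) ≥ 0, new interval: [1.720000, 2.280000]
Iteration 2:
  c_2 = (1.720000 + 2.280000)/2 = 2.000000
  f(c_2) = f(2.000000) = -0.090703
  f(a) × f(c) < 0, new interval: [1.720000, 2.000000]
Iteration 3:
  c_3 = (1.720000 + 2.000000)/2 = 1.860000
  f(c_3) = f(1.860000) = 0.028471
  f(a) × f(c) ≥ 0, new interval: [1.860000, 2.000000]

After 3 iteration(s), the approximation is c_3 = 1.860000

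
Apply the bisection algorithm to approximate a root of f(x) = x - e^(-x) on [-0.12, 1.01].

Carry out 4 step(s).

f(x) = x - e^(-x)
Initial interval: [-0.12, 1.01]

Iteration 1:
  c_1 = (-0.120000 + 1.010000)/2 = 0.445000
  f(c_1) = f(0.445000) = -0.195824
  f(a) × f(c) ≥ 0, new interval: [0.445000, 1.010000]
Iteration 2:
  c_2 = (0.445000 + 1.010000)/2 = 0.727500
  f(c_2) = f(0.727500) = 0.244385
  f(a) × f(c) < 0, new interval: [0.445000, 0.727500]
Iteration 3:
  c_3 = (0.445000 + 0.727500)/2 = 0.586250
  f(c_3) = f(0.586250) = 0.029840
  f(a) × f(c) < 0, new interval: [0.445000, 0.586250]
Iteration 4:
  c_4 = (0.445000 + 0.586250)/2 = 0.515625
  f(c_4) = f(0.515625) = -0.081502
  f(a) × f(c) ≥ 0, new interval: [0.515625, 0.586250]

After 4 iteration(s), the approximation is c_4 = 0.515625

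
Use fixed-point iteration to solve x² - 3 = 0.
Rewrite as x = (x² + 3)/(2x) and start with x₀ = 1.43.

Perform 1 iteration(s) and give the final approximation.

Equation: x² - 3 = 0
Fixed-point form: x = (x² + 3)/(2x)
x₀ = 1.43

x_1 = g(1.430000) = 1.763951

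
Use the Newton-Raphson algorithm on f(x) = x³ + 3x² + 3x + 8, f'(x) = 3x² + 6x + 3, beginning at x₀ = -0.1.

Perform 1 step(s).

f(x) = x³ + 3x² + 3x + 8
f'(x) = 3x² + 6x + 3
x₀ = -0.1

Newton-Raphson formula: x_{n+1} = x_n - f(x_n)/f'(x_n)

Iteration 1:
  f(-0.100000) = 7.729000
  f'(-0.100000) = 2.430000
  x_1 = -0.100000 - 7.729000/2.430000 = -3.280658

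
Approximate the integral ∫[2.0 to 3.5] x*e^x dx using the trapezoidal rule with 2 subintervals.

f(x) = x*e^x
a = 2.0, b = 3.5, n = 2
h = (b - a)/n = 0.750000

Trapezoidal rule: (h/2)[f(x₀) + 2f(x₁) + 2f(x₂) + ... + f(xₙ)]

x_0 = 2.0000, f(x_0) = 14.778112, coefficient = 1
x_1 = 2.7500, f(x_1) = 43.017238, coefficient = 2
x_2 = 3.5000, f(x_2) = 115.904082, coefficient = 1

I ≈ (0.750000/2) × 216.716669 = 81.268751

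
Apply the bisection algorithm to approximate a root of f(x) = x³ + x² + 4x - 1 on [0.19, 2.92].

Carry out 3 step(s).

f(x) = x³ + x² + 4x - 1
Initial interval: [0.19, 2.92]

Iteration 1:
  c_1 = (0.190000 + 2.920000)/2 = 1.555000
  f(c_1) = f(1.555000) = 11.398054
  f(a) × f(c) < 0, new interval: [0.190000, 1.555000]
Iteration 2:
  c_2 = (0.190000 + 1.555000)/2 = 0.872500
  f(c_2) = f(0.872500) = 3.915452
  f(a) × f(c) < 0, new interval: [0.190000, 0.872500]
Iteration 3:
  c_3 = (0.190000 + 0.872500)/2 = 0.531250
  f(c_3) = f(0.531250) = 1.557159
  f(a) × f(c) < 0, new interval: [0.190000, 0.531250]

After 3 iteration(s), the approximation is c_3 = 0.531250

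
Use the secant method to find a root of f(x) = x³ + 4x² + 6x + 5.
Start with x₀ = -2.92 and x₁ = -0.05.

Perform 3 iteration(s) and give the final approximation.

f(x) = x³ + 4x² + 6x + 5
x₀ = -2.92, x₁ = -0.05

Secant formula: x_{n+1} = x_n - f(x_n)(x_n - x_{n-1})/(f(x_n) - f(x_{n-1}))

Iteration 1:
  f(-2.920000) = -3.311488
  f(-0.050000) = 4.709875
  x_2 = -0.050000 - 4.709875×(-0.050000 - (-2.920000))/(4.709875 - (-3.311488))
       = -1.735168
Iteration 2:
  f(-0.050000) = 4.709875
  f(-1.735168) = 1.407967
  x_3 = -1.735168 - 1.407967×(-1.735168 - (-0.050000))/(1.407967 - 4.709875)
       = -2.453740
Iteration 3:
  f(-1.735168) = 1.407967
  f(-2.453740) = -0.412656
  x_4 = -2.453740 - (-0.412656)×(-2.453740 - (-1.735168))/(-0.412656 - 1.407967)
       = -2.290871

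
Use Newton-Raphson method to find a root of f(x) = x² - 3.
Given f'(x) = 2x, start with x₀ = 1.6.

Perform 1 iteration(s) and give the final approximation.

f(x) = x² - 3
f'(x) = 2x
x₀ = 1.6

Newton-Raphson formula: x_{n+1} = x_n - f(x_n)/f'(x_n)

Iteration 1:
  f(1.600000) = -0.440000
  f'(1.600000) = 3.200000
  x_1 = 1.600000 - (-0.440000)/3.200000 = 1.737500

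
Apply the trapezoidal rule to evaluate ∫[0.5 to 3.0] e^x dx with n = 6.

f(x) = e^x
a = 0.5, b = 3.0, n = 6
h = (b - a)/n = 0.416667

Trapezoidal rule: (h/2)[f(x₀) + 2f(x₁) + 2f(x₂) + ... + f(xₙ)]

x_0 = 0.5000, f(x_0) = 1.648721, coefficient = 1
x_1 = 0.9167, f(x_1) = 2.500940, coefficient = 2
x_2 = 1.3333, f(x_2) = 3.793668, coefficient = 2
x_3 = 1.7500, f(x_3) = 5.754603, coefficient = 2
x_4 = 2.1667, f(x_4) = 8.729138, coefficient = 2
x_5 = 2.5833, f(x_5) = 13.241202, coefficient = 2
x_6 = 3.0000, f(x_6) = 20.085537, coefficient = 1

I ≈ (0.416667/2) × 89.773360 = 18.702783
Exact value: 18.436816
Error: 0.265968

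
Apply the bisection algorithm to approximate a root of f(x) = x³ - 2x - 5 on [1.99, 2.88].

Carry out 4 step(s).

f(x) = x³ - 2x - 5
Initial interval: [1.99, 2.88]

Iteration 1:
  c_1 = (1.990000 + 2.880000)/2 = 2.435000
  f(c_1) = f(2.435000) = 4.567663
  f(a) × f(c) < 0, new interval: [1.990000, 2.435000]
Iteration 2:
  c_2 = (1.990000 + 2.435000)/2 = 2.212500
  f(c_2) = f(2.212500) = 1.405533
  f(a) × f(c) < 0, new interval: [1.990000, 2.212500]
Iteration 3:
  c_3 = (1.990000 + 2.212500)/2 = 2.101250
  f(c_3) = f(2.101250) = 0.075047
  f(a) × f(c) < 0, new interval: [1.990000, 2.101250]
Iteration 4:
  c_4 = (1.990000 + 2.101250)/2 = 2.045625
  f(c_4) = f(2.045625) = -0.531165
  f(a) × f(c) ≥ 0, new interval: [2.045625, 2.101250]

After 4 iteration(s), the approximation is c_4 = 2.045625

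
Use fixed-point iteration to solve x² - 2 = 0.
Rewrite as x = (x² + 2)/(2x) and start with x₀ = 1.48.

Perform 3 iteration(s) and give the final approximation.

Equation: x² - 2 = 0
Fixed-point form: x = (x² + 2)/(2x)
x₀ = 1.48

x_1 = g(1.480000) = 1.415676
x_2 = g(1.415676) = 1.414214
x_3 = g(1.414214) = 1.414214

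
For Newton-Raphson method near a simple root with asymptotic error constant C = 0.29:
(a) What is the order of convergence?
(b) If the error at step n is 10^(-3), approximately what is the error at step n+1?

(a) Newton-Raphson has quadratic (order 2) convergence near simple roots.
    This means |e_{n+1}| ≈ C|e_n|².

(b) With |e_n| = 10^(-3) and C = 0.29:
    |e_{n+1}| ≈ 0.29 × (10^(-3))² = 0.29 × 10^(-6)

(a) 2 (quadratic); (b) |e_{n+1}| ≈ 2.900e-07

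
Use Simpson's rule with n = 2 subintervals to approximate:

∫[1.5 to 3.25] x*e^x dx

f(x) = x*e^x
a = 1.5, b = 3.25, n = 2
h = (b - a)/n = 0.875000

Simpson's rule: (h/3)[f(x₀) + 4f(x₁) + 2f(x₂) + ... + f(xₙ)]

x_0 = 1.5000, f(x_0) = 6.722534, coefficient = 1
x_1 = 2.3750, f(x_1) = 25.533656, coefficient = 4
x_2 = 3.2500, f(x_2) = 83.818605, coefficient = 1

I ≈ (0.875000/3) × 192.675764 = 56.197098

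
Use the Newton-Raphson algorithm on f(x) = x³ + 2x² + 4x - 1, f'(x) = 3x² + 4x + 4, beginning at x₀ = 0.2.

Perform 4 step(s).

f(x) = x³ + 2x² + 4x - 1
f'(x) = 3x² + 4x + 4
x₀ = 0.2

Newton-Raphson formula: x_{n+1} = x_n - f(x_n)/f'(x_n)

Iteration 1:
  f(0.200000) = -0.112000
  f'(0.200000) = 4.920000
  x_1 = 0.200000 - (-0.112000)/4.920000 = 0.222764
Iteration 2:
  f(0.222764) = 0.001359
  f'(0.222764) = 5.039929
  x_2 = 0.222764 - 0.001359/5.039929 = 0.222495
Iteration 3:
  f(0.222495) = 0.000000
  f'(0.222495) = 5.038490
  x_3 = 0.222495 - 0.000000/5.038490 = 0.222495
Iteration 4:
  f(0.222495) = 0.000000
  f'(0.222495) = 5.038489
  x_4 = 0.222495 - 0.000000/5.038489 = 0.222495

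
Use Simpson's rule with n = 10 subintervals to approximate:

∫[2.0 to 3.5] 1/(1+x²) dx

f(x) = 1/(1+x²)
a = 2.0, b = 3.5, n = 10
h = (b - a)/n = 0.150000

Simpson's rule: (h/3)[f(x₀) + 4f(x₁) + 2f(x₂) + ... + f(xₙ)]

x_0 = 2.0000, f(x_0) = 0.200000, coefficient = 1
x_1 = 2.1500, f(x_1) = 0.177857, coefficient = 4
x_2 = 2.3000, f(x_2) = 0.158983, coefficient = 2
x_3 = 2.4500, f(x_3) = 0.142806, coefficient = 4
x_4 = 2.6000, f(x_4) = 0.128866, coefficient = 2
x_5 = 2.7500, f(x_5) = 0.116788, coefficient = 4
x_6 = 2.9000, f(x_6) = 0.106270, coefficient = 2
x_7 = 3.0500, f(x_7) = 0.097064, coefficient = 4
x_8 = 3.2000, f(x_8) = 0.088968, coefficient = 2
x_9 = 3.3500, f(x_9) = 0.081816, coefficient = 4
x_10 = 3.5000, f(x_10) = 0.075472, coefficient = 1

I ≈ (0.150000/3) × 3.706970 = 0.185349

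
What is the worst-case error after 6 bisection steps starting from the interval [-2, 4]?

Bisection error bound: |error| ≤ (b-a)/2^n
|error| ≤ (4 - (-2))/2^6 = 6/2^6
|error| ≤ 0.0937500000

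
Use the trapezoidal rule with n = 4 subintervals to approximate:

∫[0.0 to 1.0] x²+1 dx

f(x) = x²+1
a = 0.0, b = 1.0, n = 4
h = (b - a)/n = 0.250000

Trapezoidal rule: (h/2)[f(x₀) + 2f(x₁) + 2f(x₂) + ... + f(xₙ)]

x_0 = 0.0000, f(x_0) = 1.000000, coefficient = 1
x_1 = 0.2500, f(x_1) = 1.062500, coefficient = 2
x_2 = 0.5000, f(x_2) = 1.250000, coefficient = 2
x_3 = 0.7500, f(x_3) = 1.562500, coefficient = 2
x_4 = 1.0000, f(x_4) = 2.000000, coefficient = 1

I ≈ (0.250000/2) × 10.750000 = 1.343750
Exact value: 1.333333
Error: 0.010417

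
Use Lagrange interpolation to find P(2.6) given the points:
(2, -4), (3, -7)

Lagrange interpolation formula:
P(x) = Σ yᵢ × Lᵢ(x)
where Lᵢ(x) = Π_{j≠i} (x - xⱼ)/(xᵢ - xⱼ)

L_0(2.6) = (2.6 - 3)/(2 - 3) = 0.400000
L_1(2.6) = (2.6 - 2)/(3 - 2) = 0.600000

P(2.6) = (-4)×L_0(2.6) + (-7)×L_1(2.6)
P(2.6) = -5.800000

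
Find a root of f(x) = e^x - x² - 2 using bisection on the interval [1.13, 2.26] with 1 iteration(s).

f(x) = e^x - x² - 2
Initial interval: [1.13, 2.26]

Iteration 1:
  c_1 = (1.130000 + 2.260000)/2 = 1.695000
  f(c_1) = f(1.695000) = 0.573621
  f(a) × f(c) < 0, new interval: [1.130000, 1.695000]

After 1 iteration(s), the approximation is c_1 = 1.695000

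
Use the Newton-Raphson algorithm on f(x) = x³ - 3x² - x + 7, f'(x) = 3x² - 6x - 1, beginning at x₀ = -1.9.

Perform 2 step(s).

f(x) = x³ - 3x² - x + 7
f'(x) = 3x² - 6x - 1
x₀ = -1.9

Newton-Raphson formula: x_{n+1} = x_n - f(x_n)/f'(x_n)

Iteration 1:
  f(-1.900000) = -8.789000
  f'(-1.900000) = 21.230000
  x_1 = -1.900000 - (-8.789000)/21.230000 = -1.486010
Iteration 2:
  f(-1.486010) = -1.420118
  f'(-1.486010) = 14.540743
  x_2 = -1.486010 - (-1.420118)/14.540743 = -1.388346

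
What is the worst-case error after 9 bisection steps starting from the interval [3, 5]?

Bisection error bound: |error| ≤ (b-a)/2^n
|error| ≤ (5 - 3)/2^9 = 2/2^9
|error| ≤ 0.0039062500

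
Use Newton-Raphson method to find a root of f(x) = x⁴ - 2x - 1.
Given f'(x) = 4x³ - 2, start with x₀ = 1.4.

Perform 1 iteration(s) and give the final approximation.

f(x) = x⁴ - 2x - 1
f'(x) = 4x³ - 2
x₀ = 1.4

Newton-Raphson formula: x_{n+1} = x_n - f(x_n)/f'(x_n)

Iteration 1:
  f(1.400000) = 0.041600
  f'(1.400000) = 8.976000
  x_1 = 1.400000 - 0.041600/8.976000 = 1.395365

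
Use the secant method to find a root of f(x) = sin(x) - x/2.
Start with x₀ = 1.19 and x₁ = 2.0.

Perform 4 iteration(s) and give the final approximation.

f(x) = sin(x) - x/2
x₀ = 1.19, x₁ = 2.0

Secant formula: x_{n+1} = x_n - f(x_n)(x_n - x_{n-1})/(f(x_n) - f(x_{n-1}))

Iteration 1:
  f(1.190000) = 0.333369
  f(2.000000) = -0.090703
  x_2 = 2.000000 - (-0.090703)×(2.000000 - 1.190000)/(-0.090703 - 0.333369)
       = 1.826753
Iteration 2:
  f(2.000000) = -0.090703
  f(1.826753) = 0.054045
  x_3 = 1.826753 - 0.054045×(1.826753 - 2.000000)/(0.054045 - (-0.090703))
       = 1.891439
Iteration 3:
  f(1.826753) = 0.054045
  f(1.891439) = 0.003314
  x_4 = 1.891439 - 0.003314×(1.891439 - 1.826753)/(0.003314 - 0.054045)
       = 1.895664
Iteration 4:
  f(1.891439) = 0.003314
  f(1.895664) = -0.000139
  x_5 = 1.895664 - (-0.000139)×(1.895664 - 1.891439)/(-0.000139 - 0.003314)
       = 1.895494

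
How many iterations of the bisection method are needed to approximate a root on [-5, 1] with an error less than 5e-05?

We need (b-a)/2^n ≤ 5e-05
(1 - (-5))/2^n ≤ 5e-05
6/2^n ≤ 5e-05
2^n ≥ 120000
n ≥ log₂(120000) = 16.87
n ≥ 17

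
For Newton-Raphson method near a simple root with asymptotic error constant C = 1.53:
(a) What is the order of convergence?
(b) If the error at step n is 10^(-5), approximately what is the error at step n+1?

(a) Newton-Raphson has quadratic (order 2) convergence near simple roots.
    This means |e_{n+1}| ≈ C|e_n|².

(b) With |e_n| = 10^(-5) and C = 1.53:
    |e_{n+1}| ≈ 1.53 × (10^(-5))² = 1.53 × 10^(-10)

(a) 2 (quadratic); (b) |e_{n+1}| ≈ 1.530e-10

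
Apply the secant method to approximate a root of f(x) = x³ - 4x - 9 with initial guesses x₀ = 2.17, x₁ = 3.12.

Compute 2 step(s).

f(x) = x³ - 4x - 9
x₀ = 2.17, x₁ = 3.12

Secant formula: x_{n+1} = x_n - f(x_n)(x_n - x_{n-1})/(f(x_n) - f(x_{n-1}))

Iteration 1:
  f(2.170000) = -7.461687
  f(3.120000) = 8.891328
  x_2 = 3.120000 - 8.891328×(3.120000 - 2.170000)/(8.891328 - (-7.461687))
       = 2.603474
Iteration 2:
  f(3.120000) = 8.891328
  f(2.603474) = -1.767353
  x_3 = 2.603474 - (-1.767353)×(2.603474 - 3.120000)/(-1.767353 - 8.891328)
       = 2.689121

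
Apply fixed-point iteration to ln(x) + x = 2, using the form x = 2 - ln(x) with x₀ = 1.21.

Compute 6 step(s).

Equation: ln(x) + x = 2
Fixed-point form: x = 2 - ln(x)
x₀ = 1.21

x_1 = g(1.210000) = 1.809380
x_2 = g(1.809380) = 1.407016
x_3 = g(1.407016) = 1.658529
x_4 = g(1.658529) = 1.494069
x_5 = g(1.494069) = 1.598497
x_6 = g(1.598497) = 1.530936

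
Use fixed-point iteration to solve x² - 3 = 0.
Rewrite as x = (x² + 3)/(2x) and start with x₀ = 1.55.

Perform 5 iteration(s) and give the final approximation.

Equation: x² - 3 = 0
Fixed-point form: x = (x² + 3)/(2x)
x₀ = 1.55

x_1 = g(1.550000) = 1.742742
x_2 = g(1.742742) = 1.732084
x_3 = g(1.732084) = 1.732051
x_4 = g(1.732051) = 1.732051
x_5 = g(1.732051) = 1.732051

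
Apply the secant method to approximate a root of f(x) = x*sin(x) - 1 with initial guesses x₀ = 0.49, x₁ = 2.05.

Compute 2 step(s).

f(x) = x*sin(x) - 1
x₀ = 0.49, x₁ = 2.05

Secant formula: x_{n+1} = x_n - f(x_n)(x_n - x_{n-1})/(f(x_n) - f(x_{n-1}))

Iteration 1:
  f(0.490000) = -0.769393
  f(2.050000) = 0.819093
  x_2 = 2.050000 - 0.819093×(2.050000 - 0.490000)/(0.819093 - (-0.769393))
       = 1.245596
Iteration 2:
  f(2.050000) = 0.819093
  f(1.245596) = 0.180310
  x_3 = 1.245596 - 0.180310×(1.245596 - 2.050000)/(0.180310 - 0.819093)
       = 1.018536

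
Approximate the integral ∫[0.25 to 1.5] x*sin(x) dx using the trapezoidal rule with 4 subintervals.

f(x) = x*sin(x)
a = 0.25, b = 1.5, n = 4
h = (b - a)/n = 0.312500

Trapezoidal rule: (h/2)[f(x₀) + 2f(x₁) + 2f(x₂) + ... + f(xₙ)]

x_0 = 0.2500, f(x_0) = 0.061851, coefficient = 1
x_1 = 0.5625, f(x_1) = 0.299983, coefficient = 2
x_2 = 0.8750, f(x_2) = 0.671601, coefficient = 2
x_3 = 1.1875, f(x_3) = 1.101331, coefficient = 2
x_4 = 1.5000, f(x_4) = 1.496242, coefficient = 1

I ≈ (0.312500/2) × 5.703923 = 0.891238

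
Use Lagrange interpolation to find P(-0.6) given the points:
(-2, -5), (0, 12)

Lagrange interpolation formula:
P(x) = Σ yᵢ × Lᵢ(x)
where Lᵢ(x) = Π_{j≠i} (x - xⱼ)/(xᵢ - xⱼ)

L_0(-0.6) = (-0.6 - 0)/(-2 - 0) = 0.300000
L_1(-0.6) = (-0.6 - (-2))/(0 - (-2)) = 0.700000

P(-0.6) = (-5)×L_0(-0.6) + 12×L_1(-0.6)
P(-0.6) = 6.900000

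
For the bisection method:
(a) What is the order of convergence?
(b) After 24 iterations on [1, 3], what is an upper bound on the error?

(a) Bisection has linear (order 1) convergence; the error is halved each step.

(b) Error bound = (b-a)/2^n = (3 - 1)/2^{24}
    = 2/2^{24}

(a) 1 (linear); (b) error ≤ 1.19e-07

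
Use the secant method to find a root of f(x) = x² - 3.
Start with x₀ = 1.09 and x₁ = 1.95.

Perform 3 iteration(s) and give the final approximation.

f(x) = x² - 3
x₀ = 1.09, x₁ = 1.95

Secant formula: x_{n+1} = x_n - f(x_n)(x_n - x_{n-1})/(f(x_n) - f(x_{n-1}))

Iteration 1:
  f(1.090000) = -1.811900
  f(1.950000) = 0.802500
  x_2 = 1.950000 - 0.802500×(1.950000 - 1.090000)/(0.802500 - (-1.811900))
       = 1.686020
Iteration 2:
  f(1.950000) = 0.802500
  f(1.686020) = -0.157337
  x_3 = 1.686020 - (-0.157337)×(1.686020 - 1.950000)/(-0.157337 - 0.802500)
       = 1.729292
Iteration 3:
  f(1.686020) = -0.157337
  f(1.729292) = -0.009550
  x_4 = 1.729292 - (-0.009550)×(1.729292 - 1.686020)/(-0.009550 - (-0.157337))
       = 1.732088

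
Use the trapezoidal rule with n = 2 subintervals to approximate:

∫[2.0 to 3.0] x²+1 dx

f(x) = x²+1
a = 2.0, b = 3.0, n = 2
h = (b - a)/n = 0.500000

Trapezoidal rule: (h/2)[f(x₀) + 2f(x₁) + 2f(x₂) + ... + f(xₙ)]

x_0 = 2.0000, f(x_0) = 5.000000, coefficient = 1
x_1 = 2.5000, f(x_1) = 7.250000, coefficient = 2
x_2 = 3.0000, f(x_2) = 10.000000, coefficient = 1

I ≈ (0.500000/2) × 29.500000 = 7.375000
Exact value: 7.333333
Error: 0.041667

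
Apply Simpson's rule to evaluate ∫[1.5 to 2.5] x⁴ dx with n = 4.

f(x) = x⁴
a = 1.5, b = 2.5, n = 4
h = (b - a)/n = 0.250000

Simpson's rule: (h/3)[f(x₀) + 4f(x₁) + 2f(x₂) + ... + f(xₙ)]

x_0 = 1.5000, f(x_0) = 5.062500, coefficient = 1
x_1 = 1.7500, f(x_1) = 9.378906, coefficient = 4
x_2 = 2.0000, f(x_2) = 16.000000, coefficient = 2
x_3 = 2.2500, f(x_3) = 25.628906, coefficient = 4
x_4 = 2.5000, f(x_4) = 39.062500, coefficient = 1

I ≈ (0.250000/3) × 216.156250 = 18.013021
Exact value: 18.012500
Error: 0.000521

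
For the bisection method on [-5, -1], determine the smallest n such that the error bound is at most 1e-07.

We need (b-a)/2^n ≤ 1e-07
(-1 - (-5))/2^n ≤ 1e-07
4/2^n ≤ 1e-07
2^n ≥ 40000000
n ≥ log₂(40000000) = 25.25
n ≥ 26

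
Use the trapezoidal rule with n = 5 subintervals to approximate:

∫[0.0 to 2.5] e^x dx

f(x) = e^x
a = 0.0, b = 2.5, n = 5
h = (b - a)/n = 0.500000

Trapezoidal rule: (h/2)[f(x₀) + 2f(x₁) + 2f(x₂) + ... + f(xₙ)]

x_0 = 0.0000, f(x_0) = 1.000000, coefficient = 1
x_1 = 0.5000, f(x_1) = 1.648721, coefficient = 2
x_2 = 1.0000, f(x_2) = 2.718282, coefficient = 2
x_3 = 1.5000, f(x_3) = 4.481689, coefficient = 2
x_4 = 2.0000, f(x_4) = 7.389056, coefficient = 2
x_5 = 2.5000, f(x_5) = 12.182494, coefficient = 1

I ≈ (0.500000/2) × 45.657990 = 11.414498
Exact value: 11.182494
Error: 0.232004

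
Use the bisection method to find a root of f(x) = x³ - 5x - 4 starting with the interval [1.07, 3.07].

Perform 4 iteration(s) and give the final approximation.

f(x) = x³ - 5x - 4
Initial interval: [1.07, 3.07]

Iteration 1:
  c_1 = (1.070000 + 3.070000)/2 = 2.070000
  f(c_1) = f(2.070000) = -5.480257
  f(a) × f(c) ≥ 0, new interval: [2.070000, 3.070000]
Iteration 2:
  c_2 = (2.070000 + 3.070000)/2 = 2.570000
  f(c_2) = f(2.570000) = 0.124593
  f(a) × f(c) < 0, new interval: [2.070000, 2.570000]
Iteration 3:
  c_3 = (2.070000 + 2.570000)/2 = 2.320000
  f(c_3) = f(2.320000) = -3.112832
  f(a) × f(c) ≥ 0, new interval: [2.320000, 2.570000]
Iteration 4:
  c_4 = (2.320000 + 2.570000)/2 = 2.445000
  f(c_4) = f(2.445000) = -1.608729
  f(a) × f(c) ≥ 0, new interval: [2.445000, 2.570000]

After 4 iteration(s), the approximation is c_4 = 2.445000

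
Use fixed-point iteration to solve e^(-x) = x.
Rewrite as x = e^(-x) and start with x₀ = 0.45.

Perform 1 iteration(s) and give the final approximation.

Equation: e^(-x) = x
Fixed-point form: x = e^(-x)
x₀ = 0.45

x_1 = g(0.450000) = 0.637628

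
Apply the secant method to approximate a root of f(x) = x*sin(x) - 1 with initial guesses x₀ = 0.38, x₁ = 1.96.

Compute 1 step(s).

f(x) = x*sin(x) - 1
x₀ = 0.38, x₁ = 1.96

Secant formula: x_{n+1} = x_n - f(x_n)(x_n - x_{n-1})/(f(x_n) - f(x_{n-1}))

Iteration 1:
  f(0.380000) = -0.859050
  f(1.960000) = 0.813415
  x_2 = 1.960000 - 0.813415×(1.960000 - 0.380000)/(0.813415 - (-0.859050))
       = 1.191556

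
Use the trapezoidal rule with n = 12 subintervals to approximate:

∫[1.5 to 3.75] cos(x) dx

f(x) = cos(x)
a = 1.5, b = 3.75, n = 12
h = (b - a)/n = 0.187500

Trapezoidal rule: (h/2)[f(x₀) + 2f(x₁) + 2f(x₂) + ... + f(xₙ)]

x_0 = 1.5000, f(x_0) = 0.070737, coefficient = 1
x_1 = 1.6875, f(x_1) = -0.116439, coefficient = 2
x_2 = 1.8750, f(x_2) = -0.299534, coefficient = 2
x_3 = 2.0625, f(x_3) = -0.472128, coefficient = 2
x_4 = 2.2500, f(x_4) = -0.628174, coefficient = 2
x_5 = 2.4375, f(x_5) = -0.762199, coefficient = 2
x_6 = 2.6250, f(x_6) = -0.869507, coefficient = 2
x_7 = 2.8125, f(x_7) = -0.946336, coefficient = 2
x_8 = 3.0000, f(x_8) = -0.989992, coefficient = 2
x_9 = 3.1875, f(x_9) = -0.998946, coefficient = 2
x_10 = 3.3750, f(x_10) = -0.972884, coefficient = 2
x_11 = 3.5625, f(x_11) = -0.912719, coefficient = 2
x_12 = 3.7500, f(x_12) = -0.820559, coefficient = 1

I ≈ (0.187500/2) × -16.687539 = -1.564457
Exact value: -1.569056
Error: 0.004600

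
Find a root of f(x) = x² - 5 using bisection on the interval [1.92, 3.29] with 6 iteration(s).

f(x) = x² - 5
Initial interval: [1.92, 3.29]

Iteration 1:
  c_1 = (1.920000 + 3.290000)/2 = 2.605000
  f(c_1) = f(2.605000) = 1.786025
  f(a) × f(c) < 0, new interval: [1.920000, 2.605000]
Iteration 2:
  c_2 = (1.920000 + 2.605000)/2 = 2.262500
  f(c_2) = f(2.262500) = 0.118906
  f(a) × f(c) < 0, new interval: [1.920000, 2.262500]
Iteration 3:
  c_3 = (1.920000 + 2.262500)/2 = 2.091250
  f(c_3) = f(2.091250) = -0.626673
  f(a) × f(c) ≥ 0, new interval: [2.091250, 2.262500]
Iteration 4:
  c_4 = (2.091250 + 2.262500)/2 = 2.176875
  f(c_4) = f(2.176875) = -0.261215
  f(a) × f(c) ≥ 0, new interval: [2.176875, 2.262500]
Iteration 5:
  c_5 = (2.176875 + 2.262500)/2 = 2.219688
  f(c_5) = f(2.219688) = -0.072987
  f(a) × f(c) ≥ 0, new interval: [2.219688, 2.262500]
Iteration 6:
  c_6 = (2.219688 + 2.262500)/2 = 2.241094
  f(c_6) = f(2.241094) = 0.022501
  f(a) × f(c) < 0, new interval: [2.219688, 2.241094]

After 6 iteration(s), the approximation is c_6 = 2.241094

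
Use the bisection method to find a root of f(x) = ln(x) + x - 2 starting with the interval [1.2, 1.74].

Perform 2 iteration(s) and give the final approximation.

f(x) = ln(x) + x - 2
Initial interval: [1.2, 1.74]

Iteration 1:
  c_1 = (1.200000 + 1.740000)/2 = 1.470000
  f(c_1) = f(1.470000) = -0.144738
  f(a) × f(c) ≥ 0, new interval: [1.470000, 1.740000]
Iteration 2:
  c_2 = (1.470000 + 1.740000)/2 = 1.605000
  f(c_2) = f(1.605000) = 0.078124
  f(a) × f(c) < 0, new interval: [1.470000, 1.605000]

After 2 iteration(s), the approximation is c_2 = 1.605000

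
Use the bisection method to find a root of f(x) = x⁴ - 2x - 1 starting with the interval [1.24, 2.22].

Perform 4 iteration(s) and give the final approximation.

f(x) = x⁴ - 2x - 1
Initial interval: [1.24, 2.22]

Iteration 1:
  c_1 = (1.240000 + 2.220000)/2 = 1.730000
  f(c_1) = f(1.730000) = 4.497450
  f(a) × f(c) < 0, new interval: [1.240000, 1.730000]
Iteration 2:
  c_2 = (1.240000 + 1.730000)/2 = 1.485000
  f(c_2) = f(1.485000) = 0.893017
  f(a) × f(c) < 0, new interval: [1.240000, 1.485000]
Iteration 3:
  c_3 = (1.240000 + 1.485000)/2 = 1.362500
  f(c_3) = f(1.362500) = -0.278756
  f(a) × f(c) ≥ 0, new interval: [1.362500, 1.485000]
Iteration 4:
  c_4 = (1.362500 + 1.485000)/2 = 1.423750
  f(c_4) = f(1.423750) = 0.261489
  f(a) × f(c) < 0, new interval: [1.362500, 1.423750]

After 4 iteration(s), the approximation is c_4 = 1.423750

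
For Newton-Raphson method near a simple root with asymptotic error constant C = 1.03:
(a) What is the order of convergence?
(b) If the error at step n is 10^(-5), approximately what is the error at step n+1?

(a) Newton-Raphson has quadratic (order 2) convergence near simple roots.
    This means |e_{n+1}| ≈ C|e_n|².

(b) With |e_n| = 10^(-5) and C = 1.03:
    |e_{n+1}| ≈ 1.03 × (10^(-5))² = 1.03 × 10^(-10)

(a) 2 (quadratic); (b) |e_{n+1}| ≈ 1.030e-10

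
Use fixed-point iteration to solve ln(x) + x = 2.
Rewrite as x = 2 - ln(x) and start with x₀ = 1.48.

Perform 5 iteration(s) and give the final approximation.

Equation: ln(x) + x = 2
Fixed-point form: x = 2 - ln(x)
x₀ = 1.48

x_1 = g(1.480000) = 1.607958
x_2 = g(1.607958) = 1.525035
x_3 = g(1.525035) = 1.577983
x_4 = g(1.577983) = 1.543853
x_5 = g(1.543853) = 1.565719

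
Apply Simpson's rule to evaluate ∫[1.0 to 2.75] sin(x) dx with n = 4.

f(x) = sin(x)
a = 1.0, b = 2.75, n = 4
h = (b - a)/n = 0.437500

Simpson's rule: (h/3)[f(x₀) + 4f(x₁) + 2f(x₂) + ... + f(xₙ)]

x_0 = 1.0000, f(x_0) = 0.841471, coefficient = 1
x_1 = 1.4375, f(x_1) = 0.991129, coefficient = 4
x_2 = 1.8750, f(x_2) = 0.954086, coefficient = 2
x_3 = 2.3125, f(x_3) = 0.737319, coefficient = 4
x_4 = 2.7500, f(x_4) = 0.381661, coefficient = 1

I ≈ (0.437500/3) × 10.045095 = 1.464910
Exact value: 1.464605
Error: 0.000305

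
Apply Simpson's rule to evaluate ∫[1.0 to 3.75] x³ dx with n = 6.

f(x) = x³
a = 1.0, b = 3.75, n = 6
h = (b - a)/n = 0.458333

Simpson's rule: (h/3)[f(x₀) + 4f(x₁) + 2f(x₂) + ... + f(xₙ)]

x_0 = 1.0000, f(x_0) = 1.000000, coefficient = 1
x_1 = 1.4583, f(x_1) = 3.101490, coefficient = 4
x_2 = 1.9167, f(x_2) = 7.041088, coefficient = 2
x_3 = 2.3750, f(x_3) = 13.396484, coefficient = 4
x_4 = 2.8333, f(x_4) = 22.745370, coefficient = 2
x_5 = 3.2917, f(x_5) = 35.665437, coefficient = 4
x_6 = 3.7500, f(x_6) = 52.734375, coefficient = 1

I ≈ (0.458333/3) × 321.960938 = 49.188477
Exact value: 49.188477
Error: 0.000000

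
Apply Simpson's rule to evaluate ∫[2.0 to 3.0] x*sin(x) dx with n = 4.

f(x) = x*sin(x)
a = 2.0, b = 3.0, n = 4
h = (b - a)/n = 0.250000

Simpson's rule: (h/3)[f(x₀) + 4f(x₁) + 2f(x₂) + ... + f(xₙ)]

x_0 = 2.0000, f(x_0) = 1.818595, coefficient = 1
x_1 = 2.2500, f(x_1) = 1.750665, coefficient = 4
x_2 = 2.5000, f(x_2) = 1.496180, coefficient = 2
x_3 = 2.7500, f(x_3) = 1.049568, coefficient = 4
x_4 = 3.0000, f(x_4) = 0.423360, coefficient = 1

I ≈ (0.250000/3) × 16.435245 = 1.369604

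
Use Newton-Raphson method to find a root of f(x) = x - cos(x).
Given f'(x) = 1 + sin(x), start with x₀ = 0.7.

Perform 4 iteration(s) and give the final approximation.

f(x) = x - cos(x)
f'(x) = 1 + sin(x)
x₀ = 0.7

Newton-Raphson formula: x_{n+1} = x_n - f(x_n)/f'(x_n)

Iteration 1:
  f(0.700000) = -0.064842
  f'(0.700000) = 1.644218
  x_1 = 0.700000 - (-0.064842)/1.644218 = 0.739436
Iteration 2:
  f(0.739436) = 0.000588
  f'(0.739436) = 1.673872
  x_2 = 0.739436 - 0.000588/1.673872 = 0.739085
Iteration 3:
  f(0.739085) = 0.000000
  f'(0.739085) = 1.673612
  x_3 = 0.739085 - 0.000000/1.673612 = 0.739085
Iteration 4:
  f(0.739085) = 0.000000
  f'(0.739085) = 1.673612
  x_4 = 0.739085 - 0.000000/1.673612 = 0.739085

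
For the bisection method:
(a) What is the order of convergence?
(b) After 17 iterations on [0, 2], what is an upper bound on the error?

(a) Bisection has linear (order 1) convergence; the error is halved each step.

(b) Error bound = (b-a)/2^n = (2 - 0)/2^{17}
    = 2/2^{17}

(a) 1 (linear); (b) error ≤ 1.53e-05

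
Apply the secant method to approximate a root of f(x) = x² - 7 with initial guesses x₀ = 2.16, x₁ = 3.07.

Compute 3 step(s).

f(x) = x² - 7
x₀ = 2.16, x₁ = 3.07

Secant formula: x_{n+1} = x_n - f(x_n)(x_n - x_{n-1})/(f(x_n) - f(x_{n-1}))

Iteration 1:
  f(2.160000) = -2.334400
  f(3.070000) = 2.424900
  x_2 = 3.070000 - 2.424900×(3.070000 - 2.160000)/(2.424900 - (-2.334400))
       = 2.606348
Iteration 2:
  f(3.070000) = 2.424900
  f(2.606348) = -0.206950
  x_3 = 2.606348 - (-0.206950)×(2.606348 - 3.070000)/(-0.206950 - 2.424900)
       = 2.642806
Iteration 3:
  f(2.606348) = -0.206950
  f(2.642806) = -0.015575
  x_4 = 2.642806 - (-0.015575)×(2.642806 - 2.606348)/(-0.015575 - (-0.206950))
       = 2.645773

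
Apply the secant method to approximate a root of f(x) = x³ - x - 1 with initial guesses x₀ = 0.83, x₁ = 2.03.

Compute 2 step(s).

f(x) = x³ - x - 1
x₀ = 0.83, x₁ = 2.03

Secant formula: x_{n+1} = x_n - f(x_n)(x_n - x_{n-1})/(f(x_n) - f(x_{n-1}))

Iteration 1:
  f(0.830000) = -1.258213
  f(2.030000) = 5.335427
  x_2 = 2.030000 - 5.335427×(2.030000 - 0.830000)/(5.335427 - (-1.258213))
       = 1.058987
Iteration 2:
  f(2.030000) = 5.335427
  f(1.058987) = -0.871383
  x_3 = 1.058987 - (-0.871383)×(1.058987 - 2.030000)/(-0.871383 - 5.335427)
       = 1.195309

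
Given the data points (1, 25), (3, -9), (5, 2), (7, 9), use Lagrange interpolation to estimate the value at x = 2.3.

Lagrange interpolation formula:
P(x) = Σ yᵢ × Lᵢ(x)
where Lᵢ(x) = Π_{j≠i} (x - xⱼ)/(xᵢ - xⱼ)

L_0(2.3) = (2.3 - 3)/(1 - 3) × (2.3 - 5)/(1 - 5) × (2.3 - 7)/(1 - 7) = 0.185063
L_1(2.3) = (2.3 - 1)/(3 - 1) × (2.3 - 5)/(3 - 5) × (2.3 - 7)/(3 - 7) = 1.031062
L_2(2.3) = (2.3 - 1)/(5 - 1) × (2.3 - 3)/(5 - 3) × (2.3 - 7)/(5 - 7) = -0.267313
L_3(2.3) = (2.3 - 1)/(7 - 1) × (2.3 - 3)/(7 - 3) × (2.3 - 5)/(7 - 5) = 0.051188

P(2.3) = 25×L_0(2.3) + (-9)×L_1(2.3) + 2×L_2(2.3) + 9×L_3(2.3)
P(2.3) = -4.726938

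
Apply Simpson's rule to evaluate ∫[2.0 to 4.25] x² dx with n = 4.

f(x) = x²
a = 2.0, b = 4.25, n = 4
h = (b - a)/n = 0.562500

Simpson's rule: (h/3)[f(x₀) + 4f(x₁) + 2f(x₂) + ... + f(xₙ)]

x_0 = 2.0000, f(x_0) = 4.000000, coefficient = 1
x_1 = 2.5625, f(x_1) = 6.566406, coefficient = 4
x_2 = 3.1250, f(x_2) = 9.765625, coefficient = 2
x_3 = 3.6875, f(x_3) = 13.597656, coefficient = 4
x_4 = 4.2500, f(x_4) = 18.062500, coefficient = 1

I ≈ (0.562500/3) × 122.250000 = 22.921875
Exact value: 22.921875
Error: 0.000000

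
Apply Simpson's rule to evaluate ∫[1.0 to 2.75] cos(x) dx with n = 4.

f(x) = cos(x)
a = 1.0, b = 2.75, n = 4
h = (b - a)/n = 0.437500

Simpson's rule: (h/3)[f(x₀) + 4f(x₁) + 2f(x₂) + ... + f(xₙ)]

x_0 = 1.0000, f(x_0) = 0.540302, coefficient = 1
x_1 = 1.4375, f(x_1) = 0.132902, coefficient = 4
x_2 = 1.8750, f(x_2) = -0.299534, coefficient = 2
x_3 = 2.3125, f(x_3) = -0.675545, coefficient = 4
x_4 = 2.7500, f(x_4) = -0.924302, coefficient = 1

I ≈ (0.437500/3) × -3.153639 = -0.459906
Exact value: -0.459810
Error: 0.000096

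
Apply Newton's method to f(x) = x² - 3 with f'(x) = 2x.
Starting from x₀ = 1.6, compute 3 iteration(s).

f(x) = x² - 3
f'(x) = 2x
x₀ = 1.6

Newton-Raphson formula: x_{n+1} = x_n - f(x_n)/f'(x_n)

Iteration 1:
  f(1.600000) = -0.440000
  f'(1.600000) = 3.200000
  x_1 = 1.600000 - (-0.440000)/3.200000 = 1.737500
Iteration 2:
  f(1.737500) = 0.018906
  f'(1.737500) = 3.475000
  x_2 = 1.737500 - 0.018906/3.475000 = 1.732059
Iteration 3:
  f(1.732059) = 0.000030
  f'(1.732059) = 3.464119
  x_3 = 1.732059 - 0.000030/3.464119 = 1.732051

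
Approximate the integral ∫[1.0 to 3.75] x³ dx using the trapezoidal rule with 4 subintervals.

f(x) = x³
a = 1.0, b = 3.75, n = 4
h = (b - a)/n = 0.687500

Trapezoidal rule: (h/2)[f(x₀) + 2f(x₁) + 2f(x₂) + ... + f(xₙ)]

x_0 = 1.0000, f(x_0) = 1.000000, coefficient = 1
x_1 = 1.6875, f(x_1) = 4.805420, coefficient = 2
x_2 = 2.3750, f(x_2) = 13.396484, coefficient = 2
x_3 = 3.0625, f(x_3) = 28.722900, coefficient = 2
x_4 = 3.7500, f(x_4) = 52.734375, coefficient = 1

I ≈ (0.687500/2) × 147.583984 = 50.731995
Exact value: 49.188477
Error: 1.543518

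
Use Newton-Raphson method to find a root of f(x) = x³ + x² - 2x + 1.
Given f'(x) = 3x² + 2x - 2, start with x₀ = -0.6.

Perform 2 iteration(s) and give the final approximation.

f(x) = x³ + x² - 2x + 1
f'(x) = 3x² + 2x - 2
x₀ = -0.6

Newton-Raphson formula: x_{n+1} = x_n - f(x_n)/f'(x_n)

Iteration 1:
  f(-0.600000) = 2.344000
  f'(-0.600000) = -2.120000
  x_1 = -0.600000 - 2.344000/(-2.120000) = 0.505660
Iteration 2:
  f(0.505660) = 0.373665
  f'(0.505660) = -0.221602
  x_2 = 0.505660 - 0.373665/(-0.221602) = 2.191860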